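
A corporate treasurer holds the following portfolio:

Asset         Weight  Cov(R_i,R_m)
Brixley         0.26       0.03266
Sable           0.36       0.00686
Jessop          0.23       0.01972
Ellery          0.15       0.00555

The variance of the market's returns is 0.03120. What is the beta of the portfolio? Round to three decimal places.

β_Brixley = 0.03266 / 0.03120 = 1.0468
β_Sable = 0.00686 / 0.03120 = 0.2199
β_Jessop = 0.01972 / 0.03120 = 0.6321
β_Ellery = 0.00555 / 0.03120 = 0.1779
β_P = Σ w_i β_i = 0.26×1.0468 + 0.36×0.2199 + 0.23×0.6321 + 0.15×0.1779 = 0.5234

0.523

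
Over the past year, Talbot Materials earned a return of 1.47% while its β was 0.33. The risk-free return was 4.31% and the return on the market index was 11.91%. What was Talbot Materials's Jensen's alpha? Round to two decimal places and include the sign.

-5.35%

Market excess return = 11.91% − 4.31% = 7.60%
CAPM benchmark = R_f + β(R_m − R_f) = 4.31% + 0.33 × 7.60% = 6.8180%
α = actual − benchmark = 1.47% − 6.8180% = -5.35%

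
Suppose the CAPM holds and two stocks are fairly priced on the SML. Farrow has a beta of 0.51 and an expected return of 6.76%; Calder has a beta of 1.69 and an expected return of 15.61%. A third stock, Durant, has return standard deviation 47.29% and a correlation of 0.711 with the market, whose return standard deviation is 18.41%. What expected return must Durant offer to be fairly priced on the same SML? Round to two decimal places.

MRP = (15.61% − 6.76%) / (1.69 − 0.51) = 7.5000%
R_f = 6.76% − 0.51 × 7.5000% = 2.9350%
β_Durant = ρ·σ_i/σ_m = 0.711 × 47.29 / 18.41 = 1.8264
E(R_Durant) = R_f + β × MRP = 2.9350% + 1.8264 × 7.5000% = 16.63%

16.63%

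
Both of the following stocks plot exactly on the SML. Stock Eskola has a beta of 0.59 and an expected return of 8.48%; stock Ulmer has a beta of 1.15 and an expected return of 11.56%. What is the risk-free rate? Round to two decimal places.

5.24%

Both satisfy E(R) = R_f + β·MRP, so the slope of the SML is
MRP = (11.56% − 8.48%) / (1.15 − 0.59) = 3.08% / 0.56 = 5.5000%
R_f = E(R_Eskola) − β_Eskola·MRP = 8.48% − 0.59 × 5.5000% = 5.2350%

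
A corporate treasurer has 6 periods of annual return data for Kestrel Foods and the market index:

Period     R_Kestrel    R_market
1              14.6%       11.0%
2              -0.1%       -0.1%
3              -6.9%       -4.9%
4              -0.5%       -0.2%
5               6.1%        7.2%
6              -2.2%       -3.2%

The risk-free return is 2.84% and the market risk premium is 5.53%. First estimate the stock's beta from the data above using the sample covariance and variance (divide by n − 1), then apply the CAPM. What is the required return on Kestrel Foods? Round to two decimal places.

9.42%

Mean R_i = (14.6 − 0.1 − 6.9 − 0.5 + 6.1 − 2.2) / 6 = 1.8333%
Mean R_m = (11.0 − 0.1 − 4.9 − 0.2 + 7.2 − 3.2) / 6 = 1.6333%
Σ(R_i − R̄_i)(R_m − R̄_m) = 227.5133  ⇒  Cov = 227.5133 / 5 = 45.5027
Σ(R_m − R̄_m)² = 191.1333  ⇒  Var(R_m) = 191.1333 / 5 = 38.2267
β = Cov / Var(R_m) = 45.5027 / 38.2267 = 1.1903
E(R) = R_f + β × MRP = 2.84% + 1.1903 × 5.53% = 9.42%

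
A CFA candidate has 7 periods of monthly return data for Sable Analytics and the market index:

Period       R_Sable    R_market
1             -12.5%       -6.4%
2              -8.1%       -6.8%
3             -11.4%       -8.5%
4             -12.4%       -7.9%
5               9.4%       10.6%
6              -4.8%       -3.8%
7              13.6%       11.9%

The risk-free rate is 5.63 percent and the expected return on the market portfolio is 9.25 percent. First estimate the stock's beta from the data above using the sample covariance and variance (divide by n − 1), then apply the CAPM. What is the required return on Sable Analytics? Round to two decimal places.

9.98%

Mean R_i = (-12.5 − 8.1 − 11.4 − 12.4 + 9.4 − 4.8 + 13.6) / 7 = -3.7429%
Mean R_m = (-6.4 − 6.8 − 8.5 − 7.9 + 10.6 − 3.8 + 11.9) / 7 = -1.5571%
Σ(R_i − R̄_i)(R_m − R̄_m) = 568.8629  ⇒  Cov = 568.8629 / 6 = 94.8105
Σ(R_m − R̄_m)² = 473.2971  ⇒  Var(R_m) = 473.2971 / 6 = 78.8829
β = Cov / Var(R_m) = 94.8105 / 78.8829 = 1.2019
MRP = 9.25% − 5.63% = 3.62%
E(R) = R_f + β × MRP = 5.63% + 1.2019 × 3.62% = 9.98%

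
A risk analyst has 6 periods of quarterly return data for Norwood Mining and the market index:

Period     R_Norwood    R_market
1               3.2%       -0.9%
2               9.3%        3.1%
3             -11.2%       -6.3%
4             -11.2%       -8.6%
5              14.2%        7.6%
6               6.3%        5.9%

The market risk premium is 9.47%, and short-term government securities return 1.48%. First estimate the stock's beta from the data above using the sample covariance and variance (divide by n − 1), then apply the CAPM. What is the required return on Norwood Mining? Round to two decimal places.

Mean R_i = (3.2 + 9.3 − 11.2 − 11.2 + 14.2 + 6.3) / 6 = 1.7667%
Mean R_m = (-0.9 + 3.1 − 6.3 − 8.6 + 7.6 + 5.9) / 6 = 0.1333%
Σ(R_i − R̄_i)(R_m − R̄_m) = 336.5067  ⇒  Cov = 336.5067 / 5 = 67.3013
Σ(R_m − R̄_m)² = 216.5333  ⇒  Var(R_m) = 216.5333 / 5 = 43.3067
β = Cov / Var(R_m) = 67.3013 / 43.3067 = 1.5541
E(R) = R_f + β × MRP = 1.48% + 1.5541 × 9.47% = 16.20%

16.20%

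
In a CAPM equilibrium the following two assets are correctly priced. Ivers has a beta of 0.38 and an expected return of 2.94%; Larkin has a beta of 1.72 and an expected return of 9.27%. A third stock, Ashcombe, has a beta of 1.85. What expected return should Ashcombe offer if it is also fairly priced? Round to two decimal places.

9.88%

MRP (SML slope) = (9.27% − 2.94%) / (1.72 − 0.38) = 6.33% / 1.34 = 4.7239%
R_f (intercept) = 2.94% − 0.38 × 4.7239% = 1.1449%
E(R_Ashcombe) = R_f + β × MRP = 1.1449% + 1.85 × 4.7239% = 9.88%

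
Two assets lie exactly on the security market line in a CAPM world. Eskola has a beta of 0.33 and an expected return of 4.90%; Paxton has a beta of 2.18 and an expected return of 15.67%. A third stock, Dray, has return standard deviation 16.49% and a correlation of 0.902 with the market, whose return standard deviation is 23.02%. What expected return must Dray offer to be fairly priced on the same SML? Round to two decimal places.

6.74%

MRP = (15.67% − 4.90%) / (2.18 − 0.33) = 5.8216%
R_f = 4.90% − 0.33 × 5.8216% = 2.9789%
β_Dray = ρ·σ_i/σ_m = 0.902 × 16.49 / 23.02 = 0.6461
E(R_Dray) = R_f + β × MRP = 2.9789% + 0.6461 × 5.8216% = 6.74%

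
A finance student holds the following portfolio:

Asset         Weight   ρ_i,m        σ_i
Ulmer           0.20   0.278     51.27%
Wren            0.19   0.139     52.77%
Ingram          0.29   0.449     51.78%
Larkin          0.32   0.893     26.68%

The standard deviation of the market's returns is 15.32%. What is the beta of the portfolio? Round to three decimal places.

1.215

β_Ulmer = 0.278 × 51.27% / 15.32% = 0.9304
β_Wren = 0.139 × 52.77% / 15.32% = 0.4788
β_Ingram = 0.449 × 51.78% / 15.32% = 1.5176
β_Larkin = 0.893 × 26.68% / 15.32% = 1.5552
β_P = Σ w_i β_i = 0.20×0.9304 + 0.19×0.4788 + 0.29×1.5176 + 0.32×1.5552 = 1.2148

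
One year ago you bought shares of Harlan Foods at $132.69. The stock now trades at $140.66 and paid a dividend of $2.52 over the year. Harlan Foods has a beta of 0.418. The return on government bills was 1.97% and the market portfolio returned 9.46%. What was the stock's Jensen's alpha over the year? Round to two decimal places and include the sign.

Realised HPR = (P1 + D1 − P0) / P0 = (140.66 + 2.52 − 132.69) / 132.69 = 10.49 / 132.69 = 7.9056%
MRP = 9.46% − 1.97% = 7.49%
CAPM required = R_f + β·MRP = 1.97% + 0.418 × 7.49% = 5.10082%
α = realised − required = 7.9056% − 5.10082% = +2.80%

+2.80%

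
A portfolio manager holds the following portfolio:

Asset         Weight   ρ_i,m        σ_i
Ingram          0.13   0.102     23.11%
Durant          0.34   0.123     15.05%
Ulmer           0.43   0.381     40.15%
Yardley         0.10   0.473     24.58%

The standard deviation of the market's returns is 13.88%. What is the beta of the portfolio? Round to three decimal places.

0.625

β_Ingram = 0.102 × 23.11% / 13.88% = 0.1698
β_Durant = 0.123 × 15.05% / 13.88% = 0.1334
β_Ulmer = 0.381 × 40.15% / 13.88% = 1.1021
β_Yardley = 0.473 × 24.58% / 13.88% = 0.8376
β_P = Σ w_i β_i = 0.13×0.1698 + 0.34×0.1334 + 0.43×1.1021 + 0.10×0.8376 = 0.6251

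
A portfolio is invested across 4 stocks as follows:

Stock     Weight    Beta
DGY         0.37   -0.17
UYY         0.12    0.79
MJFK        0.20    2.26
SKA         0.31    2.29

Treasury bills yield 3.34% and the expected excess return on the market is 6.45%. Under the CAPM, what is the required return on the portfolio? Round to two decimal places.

β_P = Σ w_i β_i = 0.37×-0.17 + 0.12×0.79 + 0.20×2.26 + 0.31×2.29 = 1.1938
E(R_P) = R_f + β_P × MRP = 3.34% + 1.1938 × 6.45% = 11.04%

11.04%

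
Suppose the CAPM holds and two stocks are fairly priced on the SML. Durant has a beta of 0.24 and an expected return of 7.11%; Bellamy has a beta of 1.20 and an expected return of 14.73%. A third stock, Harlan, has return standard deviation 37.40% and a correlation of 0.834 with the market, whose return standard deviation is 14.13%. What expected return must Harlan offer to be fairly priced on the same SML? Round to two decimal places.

22.73%

MRP = (14.73% − 7.11%) / (1.20 − 0.24) = 7.9375%
R_f = 7.11% − 0.24 × 7.9375% = 5.2050%
β_Harlan = ρ·σ_i/σ_m = 0.834 × 37.40 / 14.13 = 2.2075
E(R_Harlan) = R_f + β × MRP = 5.2050% + 2.2075 × 7.9375% = 22.73%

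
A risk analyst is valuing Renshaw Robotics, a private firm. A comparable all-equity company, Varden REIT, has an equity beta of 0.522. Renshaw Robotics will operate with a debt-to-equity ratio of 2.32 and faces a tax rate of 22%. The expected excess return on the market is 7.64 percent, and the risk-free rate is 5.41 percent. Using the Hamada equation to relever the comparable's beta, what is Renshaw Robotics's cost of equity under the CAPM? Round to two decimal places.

β_L = β_U × [1 + (1 − t)(D/E)] = 0.522 × [1 + (1 − 0.22) × 2.32]
    = 0.522 × [1 + 0.78 × 2.32] = 0.522 × 2.8096 = 1.4666
E(R) = R_f + β_L × MRP = 5.41% + 1.4666 × 7.64% = 16.61%

16.61%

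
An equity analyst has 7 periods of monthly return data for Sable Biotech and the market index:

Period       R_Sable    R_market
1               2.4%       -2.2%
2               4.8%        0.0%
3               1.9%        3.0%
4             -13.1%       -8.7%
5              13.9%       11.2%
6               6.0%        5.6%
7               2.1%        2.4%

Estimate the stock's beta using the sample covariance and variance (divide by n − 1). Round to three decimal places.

1.196

Mean R_i = (2.4 + 4.8 + 1.9 − 13.1 + 13.9 + 6.0 + 2.1) / 7 = 2.5714%
Mean R_m = (-2.2 + 0.0 + 3.0 − 8.7 + 11.2 + 5.6 + 2.4) / 7 = 1.6143%
Σ(R_i − R̄_i)(R_m − R̄_m) = 279.6529  ⇒  Cov = 279.6529 / 6 = 46.6088
Σ(R_m − R̄_m)² = 233.8486  ⇒  Var(R_m) = 233.8486 / 6 = 38.9748
β = Cov / Var(R_m) = 46.6088 / 38.9748 = 1.1959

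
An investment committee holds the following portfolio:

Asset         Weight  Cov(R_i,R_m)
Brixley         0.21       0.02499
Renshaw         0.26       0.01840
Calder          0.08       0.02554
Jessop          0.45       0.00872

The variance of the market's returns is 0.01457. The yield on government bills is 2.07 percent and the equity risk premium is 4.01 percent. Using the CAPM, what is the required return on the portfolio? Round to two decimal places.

6.47%

β_Brixley = 0.02499 / 0.01457 = 1.7152
β_Renshaw = 0.01840 / 0.01457 = 1.2629
β_Calder = 0.02554 / 0.01457 = 1.7529
β_Jessop = 0.00872 / 0.01457 = 0.5985
β_P = Σ w_i β_i = 0.21×1.7152 + 0.26×1.2629 + 0.08×1.7529 + 0.45×0.5985 = 1.0981
E(R_P) = R_f + β_P × MRP = 2.07% + 1.0981 × 4.01% = 6.47%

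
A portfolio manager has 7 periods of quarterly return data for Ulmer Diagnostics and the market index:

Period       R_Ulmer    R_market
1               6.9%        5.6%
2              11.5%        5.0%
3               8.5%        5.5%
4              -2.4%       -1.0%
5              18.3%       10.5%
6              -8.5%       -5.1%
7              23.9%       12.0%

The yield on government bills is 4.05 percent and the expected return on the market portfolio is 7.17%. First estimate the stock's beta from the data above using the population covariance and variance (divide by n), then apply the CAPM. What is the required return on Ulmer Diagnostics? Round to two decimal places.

Mean R_i = (6.9 + 11.5 + 8.5 − 2.4 + 18.3 − 8.5 + 23.9) / 7 = 8.3143%
Mean R_m = (5.6 + 5.0 + 5.5 − 1.0 + 10.5 − 5.1 + 12.0) / 7 = 4.6429%
Σ(R_i − R̄_i)(R_m − R̄_m) = 397.3757  ⇒  Cov = 397.3757 / 7 = 56.7680
Σ(R_m − R̄_m)² = 216.9771  ⇒  Var(R_m) = 216.9771 / 7 = 30.9967
β = Cov / Var(R_m) = 56.7680 / 30.9967 = 1.8314
MRP = 7.17% − 4.05% = 3.12%
E(R) = R_f + β × MRP = 4.05% + 1.8314 × 3.12% = 9.76%

9.76%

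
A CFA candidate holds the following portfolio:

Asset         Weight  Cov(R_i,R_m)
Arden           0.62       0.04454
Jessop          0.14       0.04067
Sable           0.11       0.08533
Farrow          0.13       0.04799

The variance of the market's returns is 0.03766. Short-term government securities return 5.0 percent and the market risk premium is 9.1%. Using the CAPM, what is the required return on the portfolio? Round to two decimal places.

16.82%

β_Arden = 0.04454 / 0.03766 = 1.1827
β_Jessop = 0.04067 / 0.03766 = 1.0799
β_Sable = 0.08533 / 0.03766 = 2.2658
β_Farrow = 0.04799 / 0.03766 = 1.2743
β_P = Σ w_i β_i = 0.62×1.1827 + 0.14×1.0799 + 0.11×2.2658 + 0.13×1.2743 = 1.2994
E(R_P) = R_f + β_P × MRP = 5.0% + 1.2994 × 9.1% = 16.82%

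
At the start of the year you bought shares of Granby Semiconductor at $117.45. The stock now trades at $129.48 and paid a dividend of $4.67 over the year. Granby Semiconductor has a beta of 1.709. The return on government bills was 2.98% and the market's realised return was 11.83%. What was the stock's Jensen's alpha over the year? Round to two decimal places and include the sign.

-3.89%

Realised HPR = (P1 + D1 − P0) / P0 = (129.48 + 4.67 − 117.45) / 117.45 = 16.70 / 117.45 = 14.2188%
MRP = 11.83% − 2.98% = 8.85%
CAPM required = R_f + β·MRP = 2.98% + 1.709 × 8.85% = 18.10465%
α = realised − required = 14.2188% − 18.10465% = -3.89%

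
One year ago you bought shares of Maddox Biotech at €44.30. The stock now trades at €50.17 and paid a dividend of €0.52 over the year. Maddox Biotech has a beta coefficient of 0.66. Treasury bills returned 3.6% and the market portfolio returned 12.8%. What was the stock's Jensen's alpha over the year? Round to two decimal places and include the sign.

Realised HPR = (P1 + D1 − P0) / P0 = (50.17 + 0.52 − 44.30) / 44.30 = 6.39 / 44.30 = 14.4244%
MRP = 12.8% − 3.6% = 9.20%
CAPM required = R_f + β·MRP = 3.6% + 0.66 × 9.2% = 9.6720%
α = realised − required = 14.4244% − 9.6720% = +4.75%

+4.75%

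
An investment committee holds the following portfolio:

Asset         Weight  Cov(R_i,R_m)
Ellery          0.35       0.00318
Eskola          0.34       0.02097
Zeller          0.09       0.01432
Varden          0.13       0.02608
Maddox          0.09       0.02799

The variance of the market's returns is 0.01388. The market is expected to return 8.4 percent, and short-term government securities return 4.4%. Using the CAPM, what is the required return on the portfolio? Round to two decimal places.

8.85%

β_Ellery = 0.00318 / 0.01388 = 0.2291
β_Eskola = 0.02097 / 0.01388 = 1.5108
β_Zeller = 0.01432 / 0.01388 = 1.0317
β_Varden = 0.02608 / 0.01388 = 1.8790
β_Maddox = 0.02799 / 0.01388 = 2.0166
β_P = Σ w_i β_i = 0.35×0.2291 + 0.34×1.5108 + 0.09×1.0317 + 0.13×1.8790 + 0.09×2.0166 = 1.1125
MRP = 8.4% − 4.4% = 4.00%
E(R_P) = R_f + β_P × MRP = 4.4% + 1.1125 × 4.0% = 8.85%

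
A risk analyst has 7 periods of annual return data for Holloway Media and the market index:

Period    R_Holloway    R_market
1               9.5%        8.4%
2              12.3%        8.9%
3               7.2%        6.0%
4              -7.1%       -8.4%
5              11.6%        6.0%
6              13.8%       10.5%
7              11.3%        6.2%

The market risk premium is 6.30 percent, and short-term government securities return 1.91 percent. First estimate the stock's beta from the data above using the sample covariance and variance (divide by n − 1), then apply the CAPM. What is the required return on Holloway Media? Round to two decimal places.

Mean R_i = (9.5 + 12.3 + 7.2 − 7.1 + 11.6 + 13.8 + 11.3) / 7 = 8.3714%
Mean R_m = (8.4 + 8.9 + 6.0 − 8.4 + 6.0 + 10.5 + 6.2) / 7 = 5.3714%
Σ(R_i − R̄_i)(R_m − R̄_m) = 261.9043  ⇒  Cov = 261.9043 / 6 = 43.6507
Σ(R_m − R̄_m)² = 239.0543  ⇒  Var(R_m) = 239.0543 / 6 = 39.8424
β = Cov / Var(R_m) = 43.6507 / 39.8424 = 1.0956
E(R) = R_f + β × MRP = 1.91% + 1.0956 × 6.30% = 8.81%

8.81%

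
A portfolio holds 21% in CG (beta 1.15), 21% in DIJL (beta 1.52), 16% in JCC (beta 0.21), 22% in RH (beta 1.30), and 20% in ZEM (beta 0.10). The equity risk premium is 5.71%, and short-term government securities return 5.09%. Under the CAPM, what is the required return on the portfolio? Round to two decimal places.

β_P = Σ w_i β_i = 0.21×1.15 + 0.21×1.52 + 0.16×0.21 + 0.22×1.30 + 0.20×0.10 = 0.9003
E(R_P) = R_f + β_P × MRP = 5.09% + 0.9003 × 5.71% = 10.23%

10.23%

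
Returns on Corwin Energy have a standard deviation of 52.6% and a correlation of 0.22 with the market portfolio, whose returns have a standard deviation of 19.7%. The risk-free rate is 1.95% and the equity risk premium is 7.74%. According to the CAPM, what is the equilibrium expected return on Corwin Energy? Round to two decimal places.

6.50%

β = ρ × σ_i / σ_m = 0.22 × 52.6% / 19.7% = 0.5874
E(R) = 1.95% + 0.5874 × 7.74% = 6.50%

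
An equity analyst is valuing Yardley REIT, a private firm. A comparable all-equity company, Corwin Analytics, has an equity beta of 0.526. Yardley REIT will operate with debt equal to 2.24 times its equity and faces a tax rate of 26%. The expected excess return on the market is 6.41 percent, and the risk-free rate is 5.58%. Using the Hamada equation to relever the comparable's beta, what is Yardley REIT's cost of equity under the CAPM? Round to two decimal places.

β_L = β_U × [1 + (1 − t)(D/E)] = 0.526 × [1 + (1 − 0.26) × 2.24]
    = 0.526 × [1 + 0.74 × 2.24] = 0.526 × 2.6576 = 1.3979
E(R) = R_f + β_L × MRP = 5.58% + 1.3979 × 6.41% = 14.54%

14.54%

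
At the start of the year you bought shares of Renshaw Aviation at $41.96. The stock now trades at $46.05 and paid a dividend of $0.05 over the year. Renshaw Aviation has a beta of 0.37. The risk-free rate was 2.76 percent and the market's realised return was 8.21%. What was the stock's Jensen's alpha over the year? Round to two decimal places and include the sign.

Realised HPR = (P1 + D1 − P0) / P0 = (46.05 + 0.05 − 41.96) / 41.96 = 4.14 / 41.96 = 9.8665%
MRP = 8.21% − 2.76% = 5.45%
CAPM required = R_f + β·MRP = 2.76% + 0.37 × 5.45% = 4.7765%
α = realised − required = 9.8665% − 4.7765% = +5.09%

+5.09%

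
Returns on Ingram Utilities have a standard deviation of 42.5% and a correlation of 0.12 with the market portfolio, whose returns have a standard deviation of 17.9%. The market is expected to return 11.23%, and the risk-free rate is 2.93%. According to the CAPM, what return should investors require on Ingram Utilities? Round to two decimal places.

β = ρ × σ_i / σ_m = 0.12 × 42.5% / 17.9% = 0.2849
MRP = 11.23% − 2.93% = 8.30%
E(R) = 2.93% + 0.2849 × 8.30% = 5.29%

5.29%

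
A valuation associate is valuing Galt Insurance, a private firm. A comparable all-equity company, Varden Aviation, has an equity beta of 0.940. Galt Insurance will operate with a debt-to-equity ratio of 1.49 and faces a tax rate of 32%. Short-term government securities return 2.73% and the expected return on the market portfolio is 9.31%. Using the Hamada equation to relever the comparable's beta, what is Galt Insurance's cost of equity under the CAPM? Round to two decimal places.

15.18%

β_L = β_U × [1 + (1 − t)(D/E)] = 0.940 × [1 + (1 − 0.32) × 1.49]
    = 0.940 × [1 + 0.68 × 1.49] = 0.940 × 2.0132 = 1.8924
MRP = 9.31% − 2.73% = 6.58%
E(R) = R_f + β_L × MRP = 2.73% + 1.8924 × 6.58% = 15.18%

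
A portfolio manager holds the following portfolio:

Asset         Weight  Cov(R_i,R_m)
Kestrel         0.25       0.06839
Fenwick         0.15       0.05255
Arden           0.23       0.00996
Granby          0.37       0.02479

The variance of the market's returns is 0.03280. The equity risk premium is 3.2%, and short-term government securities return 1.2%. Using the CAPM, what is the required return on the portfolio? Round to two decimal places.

β_Kestrel = 0.06839 / 0.03280 = 2.0851
β_Fenwick = 0.05255 / 0.03280 = 1.6021
β_Arden = 0.00996 / 0.03280 = 0.3037
β_Granby = 0.02479 / 0.03280 = 0.7558
β_P = Σ w_i β_i = 0.25×2.0851 + 0.15×1.6021 + 0.23×0.3037 + 0.37×0.7558 = 1.1111
E(R_P) = R_f + β_P × MRP = 1.2% + 1.1111 × 3.2% = 4.76%

4.76%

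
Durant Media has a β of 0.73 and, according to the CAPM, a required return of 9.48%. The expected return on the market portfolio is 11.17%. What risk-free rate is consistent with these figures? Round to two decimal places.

E(R) = R_f + β(E(R_m) − R_f) = R_f(1 − β) + β·E(R_m)
9.48% = R_f × (1 − 0.73) + 0.73 × 11.17%
9.48% = R_f × 0.27 + 8.1541%
R_f = (9.48% − 8.1541%) / 0.27 = 4.91%

4.91%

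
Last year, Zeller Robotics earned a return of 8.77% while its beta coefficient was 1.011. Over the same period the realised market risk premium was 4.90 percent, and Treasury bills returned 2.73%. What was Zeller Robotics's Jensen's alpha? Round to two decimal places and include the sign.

+1.09%

CAPM benchmark = R_f + β(R_m − R_f) = 2.73% + 1.011 × 4.90% = 7.68390%
α = actual − benchmark = 8.77% − 7.68390% = +1.09%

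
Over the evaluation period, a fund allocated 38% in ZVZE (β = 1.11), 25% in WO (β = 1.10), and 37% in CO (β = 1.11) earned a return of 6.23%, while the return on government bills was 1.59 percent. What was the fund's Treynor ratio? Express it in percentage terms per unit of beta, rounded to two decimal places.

β_P = 0.38×1.11 + 0.25×1.10 + 0.37×1.11 = 1.1075
Treynor = (R_P − R_f) / β_P = (6.23% − 1.59%) / 1.1075 = 4.64% / 1.1075 = 4.19%

4.19%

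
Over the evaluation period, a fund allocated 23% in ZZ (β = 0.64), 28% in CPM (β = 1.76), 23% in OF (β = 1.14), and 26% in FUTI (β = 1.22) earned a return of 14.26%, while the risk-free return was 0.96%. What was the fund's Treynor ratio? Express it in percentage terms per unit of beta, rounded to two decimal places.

10.91%

β_P = 0.23×0.64 + 0.28×1.76 + 0.23×1.14 + 0.26×1.22 = 1.2194
Treynor = (R_P − R_f) / β_P = (14.26% − 0.96%) / 1.2194 = 13.30% / 1.2194 = 10.91%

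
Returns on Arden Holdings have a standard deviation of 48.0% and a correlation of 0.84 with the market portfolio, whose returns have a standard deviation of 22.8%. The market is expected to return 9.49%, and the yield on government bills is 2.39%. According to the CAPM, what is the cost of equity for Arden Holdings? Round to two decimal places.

14.95%

β = ρ × σ_i / σ_m = 0.84 × 48.0% / 22.8% = 1.7684
MRP = 9.49% − 2.39% = 7.10%
E(R) = 2.39% + 1.7684 × 7.10% = 14.95%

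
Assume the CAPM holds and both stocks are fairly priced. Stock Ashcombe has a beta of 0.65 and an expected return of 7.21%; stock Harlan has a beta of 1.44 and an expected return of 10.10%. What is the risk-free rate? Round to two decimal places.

4.83%

Both satisfy E(R) = R_f + β·MRP, so the slope of the SML is
MRP = (10.10% − 7.21%) / (1.44 − 0.65) = 2.89% / 0.79 = 3.6582%
R_f = E(R_Ashcombe) − β_Ashcombe·MRP = 7.21% − 0.65 × 3.6582% = 4.8322%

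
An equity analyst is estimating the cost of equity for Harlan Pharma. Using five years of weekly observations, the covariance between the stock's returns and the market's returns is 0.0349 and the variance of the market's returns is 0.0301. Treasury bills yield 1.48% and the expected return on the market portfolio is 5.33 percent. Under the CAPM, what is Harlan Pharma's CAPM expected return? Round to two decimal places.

β = Cov(R_i, R_m) / Var(R_m) = 0.0349 / 0.0301 = 1.1595
MRP = 5.33% − 1.48% = 3.85%
E(R) = R_f + β × MRP = 1.48% + 1.1595 × 3.85% = 5.94%

5.94%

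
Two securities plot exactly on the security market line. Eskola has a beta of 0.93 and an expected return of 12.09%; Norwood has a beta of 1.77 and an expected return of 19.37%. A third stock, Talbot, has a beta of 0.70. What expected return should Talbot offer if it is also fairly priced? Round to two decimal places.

MRP (SML slope) = (19.37% − 12.09%) / (1.77 − 0.93) = 7.28% / 0.84 = 8.6667%
R_f (intercept) = 12.09% − 0.93 × 8.6667% = 4.0300%
E(R_Talbot) = R_f + β × MRP = 4.0300% + 0.70 × 8.6667% = 10.10%

10.10%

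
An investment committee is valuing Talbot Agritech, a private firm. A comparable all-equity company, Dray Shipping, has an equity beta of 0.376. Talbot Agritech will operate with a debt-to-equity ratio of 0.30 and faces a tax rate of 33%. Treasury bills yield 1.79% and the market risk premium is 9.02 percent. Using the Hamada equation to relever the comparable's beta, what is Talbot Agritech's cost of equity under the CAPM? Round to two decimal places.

β_L = β_U × [1 + (1 − t)(D/E)] = 0.376 × [1 + (1 − 0.33) × 0.30]
    = 0.376 × [1 + 0.67 × 0.30] = 0.376 × 1.2010 = 0.4516
E(R) = R_f + β_L × MRP = 1.79% + 0.4516 × 9.02% = 5.86%

5.86%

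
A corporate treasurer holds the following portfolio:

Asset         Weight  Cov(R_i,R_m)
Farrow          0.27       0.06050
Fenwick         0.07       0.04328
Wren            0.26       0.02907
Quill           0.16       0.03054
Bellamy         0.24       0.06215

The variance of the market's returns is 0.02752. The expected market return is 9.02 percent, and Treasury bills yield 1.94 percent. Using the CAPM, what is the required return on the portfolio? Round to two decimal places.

13.96%

β_Farrow = 0.06050 / 0.02752 = 2.1984
β_Fenwick = 0.04328 / 0.02752 = 1.5727
β_Wren = 0.02907 / 0.02752 = 1.0563
β_Quill = 0.03054 / 0.02752 = 1.1097
β_Bellamy = 0.06215 / 0.02752 = 2.2584
β_P = Σ w_i β_i = 0.27×2.1984 + 0.07×1.5727 + 0.26×1.0563 + 0.16×1.1097 + 0.24×2.2584 = 1.6979
MRP = 9.02% − 1.94% = 7.08%
E(R_P) = R_f + β_P × MRP = 1.94% + 1.6979 × 7.08% = 13.96%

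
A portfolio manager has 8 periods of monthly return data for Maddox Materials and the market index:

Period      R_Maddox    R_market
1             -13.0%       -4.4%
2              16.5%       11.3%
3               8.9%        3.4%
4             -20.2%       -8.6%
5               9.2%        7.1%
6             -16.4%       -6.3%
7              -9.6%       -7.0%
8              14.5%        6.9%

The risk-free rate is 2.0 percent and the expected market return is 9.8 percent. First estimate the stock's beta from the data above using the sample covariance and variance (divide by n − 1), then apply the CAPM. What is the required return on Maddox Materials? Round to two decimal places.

Mean R_i = (-13.0 + 16.5 + 8.9 − 20.2 + 9.2 − 16.4 − 9.6 + 14.5) / 8 = -1.2625%
Mean R_m = (-4.4 + 11.3 + 3.4 − 8.6 + 7.1 − 6.3 − 7.0 + 6.9) / 8 = 0.3000%
Σ(R_i − R̄_i)(R_m − R̄_m) = 786.5500  ⇒  Cov = 786.5500 / 7 = 112.3643
Σ(R_m − R̄_m)² = 418.5600  ⇒  Var(R_m) = 418.5600 / 7 = 59.7943
β = Cov / Var(R_m) = 112.3643 / 59.7943 = 1.8792
MRP = 9.8% − 2.0% = 7.80%
E(R) = R_f + β × MRP = 2.0% + 1.8792 × 7.8% = 16.66%

16.66%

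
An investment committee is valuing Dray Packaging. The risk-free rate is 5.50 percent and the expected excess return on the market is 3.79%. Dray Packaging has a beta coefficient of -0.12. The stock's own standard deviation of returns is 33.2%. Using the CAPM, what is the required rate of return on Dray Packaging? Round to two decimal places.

5.05%

E(R) = R_f + β × MRP = 5.50% + -0.12 × 3.79% = 5.05%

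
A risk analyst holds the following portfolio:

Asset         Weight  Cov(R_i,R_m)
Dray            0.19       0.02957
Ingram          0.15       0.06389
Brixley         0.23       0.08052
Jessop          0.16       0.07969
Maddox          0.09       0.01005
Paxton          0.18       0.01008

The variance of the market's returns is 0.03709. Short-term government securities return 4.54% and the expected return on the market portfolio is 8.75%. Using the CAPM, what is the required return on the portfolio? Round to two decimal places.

10.12%

β_Dray = 0.02957 / 0.03709 = 0.7972
β_Ingram = 0.06389 / 0.03709 = 1.7226
β_Brixley = 0.08052 / 0.03709 = 2.1709
β_Jessop = 0.07969 / 0.03709 = 2.1486
β_Maddox = 0.01005 / 0.03709 = 0.2710
β_Paxton = 0.01008 / 0.03709 = 0.2718
β_P = Σ w_i β_i = 0.19×0.7972 + 0.15×1.7226 + 0.23×2.1709 + 0.16×2.1486 + 0.09×0.2710 + 0.18×0.2718 = 1.3263
MRP = 8.75% − 4.54% = 4.21%
E(R_P) = R_f + β_P × MRP = 4.54% + 1.3263 × 4.21% = 10.12%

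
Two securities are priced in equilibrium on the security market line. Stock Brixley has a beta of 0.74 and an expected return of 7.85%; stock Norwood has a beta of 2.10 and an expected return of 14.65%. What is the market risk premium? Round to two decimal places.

5.00%

Both satisfy E(R) = R_f + β·MRP, so the slope of the SML is
MRP = (14.65% − 7.85%) / (2.10 − 0.74) = 6.80% / 1.36 = 5.0000%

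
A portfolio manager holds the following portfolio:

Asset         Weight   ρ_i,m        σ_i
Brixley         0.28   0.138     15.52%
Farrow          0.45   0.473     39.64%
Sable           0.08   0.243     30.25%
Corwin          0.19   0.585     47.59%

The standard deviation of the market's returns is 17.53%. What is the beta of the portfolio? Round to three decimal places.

β_Brixley = 0.138 × 15.52% / 17.53% = 0.1222
β_Farrow = 0.473 × 39.64% / 17.53% = 1.0696
β_Sable = 0.243 × 30.25% / 17.53% = 0.4193
β_Corwin = 0.585 × 47.59% / 17.53% = 1.5881
β_P = Σ w_i β_i = 0.28×0.1222 + 0.45×1.0696 + 0.08×0.4193 + 0.19×1.5881 = 0.8508

0.851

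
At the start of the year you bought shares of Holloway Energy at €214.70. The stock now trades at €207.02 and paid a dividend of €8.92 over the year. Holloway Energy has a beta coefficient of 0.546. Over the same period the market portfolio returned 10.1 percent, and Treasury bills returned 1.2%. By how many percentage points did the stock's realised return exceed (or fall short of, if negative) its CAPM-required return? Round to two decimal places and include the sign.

-5.48%

Realised HPR = (P1 + D1 − P0) / P0 = (207.02 + 8.92 − 214.70) / 214.70 = 1.24 / 214.70 = 0.5776%
MRP = 10.1% − 1.2% = 8.90%
CAPM required = R_f + β·MRP = 1.2% + 0.546 × 8.9% = 6.0594%
α = realised − required = 0.5776% − 6.0594% = -5.48%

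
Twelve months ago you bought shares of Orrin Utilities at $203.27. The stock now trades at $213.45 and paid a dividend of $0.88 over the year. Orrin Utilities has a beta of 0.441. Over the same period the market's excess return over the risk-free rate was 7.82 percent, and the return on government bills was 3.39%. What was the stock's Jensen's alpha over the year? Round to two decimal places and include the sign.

Realised HPR = (P1 + D1 − P0) / P0 = (213.45 + 0.88 − 203.27) / 203.27 = 11.06 / 203.27 = 5.4410%
CAPM required = R_f + β·MRP = 3.39% + 0.441 × 7.82% = 6.83862%
α = realised − required = 5.4410% − 6.83862% = -1.40%

-1.40%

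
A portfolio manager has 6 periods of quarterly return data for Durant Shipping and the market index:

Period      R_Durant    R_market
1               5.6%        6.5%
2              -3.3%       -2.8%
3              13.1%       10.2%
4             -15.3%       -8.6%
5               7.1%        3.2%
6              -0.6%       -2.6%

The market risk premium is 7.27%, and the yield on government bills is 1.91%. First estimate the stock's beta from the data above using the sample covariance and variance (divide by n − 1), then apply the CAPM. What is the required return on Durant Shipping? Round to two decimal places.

11.89%

Mean R_i = (5.6 − 3.3 + 13.1 − 15.3 + 7.1 − 0.6) / 6 = 1.1000%
Mean R_m = (6.5 − 2.8 + 10.2 − 8.6 + 3.2 − 2.6) / 6 = 0.9833%
Σ(R_i − R̄_i)(R_m − R̄_m) = 328.6300  ⇒  Cov = 328.6300 / 5 = 65.7260
Σ(R_m − R̄_m)² = 239.2883  ⇒  Var(R_m) = 239.2883 / 5 = 47.8577
β = Cov / Var(R_m) = 65.7260 / 47.8577 = 1.3734
E(R) = R_f + β × MRP = 1.91% + 1.3734 × 7.27% = 11.89%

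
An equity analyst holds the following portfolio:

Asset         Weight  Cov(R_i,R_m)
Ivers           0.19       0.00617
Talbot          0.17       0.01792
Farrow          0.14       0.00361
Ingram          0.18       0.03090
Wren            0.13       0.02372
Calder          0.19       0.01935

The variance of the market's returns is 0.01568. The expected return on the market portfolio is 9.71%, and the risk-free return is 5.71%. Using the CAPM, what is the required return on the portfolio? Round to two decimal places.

β_Ivers = 0.00617 / 0.01568 = 0.3935
β_Talbot = 0.01792 / 0.01568 = 1.1429
β_Farrow = 0.00361 / 0.01568 = 0.2302
β_Ingram = 0.03090 / 0.01568 = 1.9707
β_Wren = 0.02372 / 0.01568 = 1.5128
β_Calder = 0.01935 / 0.01568 = 1.2341
β_P = Σ w_i β_i = 0.19×0.3935 + 0.17×1.1429 + 0.14×0.2302 + 0.18×1.9707 + 0.13×1.5128 + 0.19×1.2341 = 1.0872
MRP = 9.71% − 5.71% = 4.00%
E(R_P) = R_f + β_P × MRP = 5.71% + 1.0872 × 4.00% = 10.06%

10.06%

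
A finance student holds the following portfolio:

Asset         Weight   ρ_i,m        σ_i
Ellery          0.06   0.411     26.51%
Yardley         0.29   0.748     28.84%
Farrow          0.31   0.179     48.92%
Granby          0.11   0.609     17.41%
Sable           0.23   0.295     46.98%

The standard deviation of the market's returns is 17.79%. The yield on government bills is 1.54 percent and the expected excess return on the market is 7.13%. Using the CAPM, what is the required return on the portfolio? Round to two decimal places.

β_Ellery = 0.411 × 26.51% / 17.79% = 0.6125
β_Yardley = 0.748 × 28.84% / 17.79% = 1.2126
β_Farrow = 0.179 × 48.92% / 17.79% = 0.4922
β_Granby = 0.609 × 17.41% / 17.79% = 0.5960
β_Sable = 0.295 × 46.98% / 17.79% = 0.7790
β_P = Σ w_i β_i = 0.06×0.6125 + 0.29×1.2126 + 0.31×0.4922 + 0.11×0.5960 + 0.23×0.7790 = 0.7857
E(R_P) = R_f + β_P × MRP = 1.54% + 0.7857 × 7.13% = 7.14%

7.14%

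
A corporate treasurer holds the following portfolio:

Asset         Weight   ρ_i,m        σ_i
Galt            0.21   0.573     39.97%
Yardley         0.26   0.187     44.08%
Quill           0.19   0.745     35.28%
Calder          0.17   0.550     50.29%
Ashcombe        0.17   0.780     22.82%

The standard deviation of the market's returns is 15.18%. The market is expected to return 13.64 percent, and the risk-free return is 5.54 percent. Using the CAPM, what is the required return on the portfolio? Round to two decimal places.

β_Galt = 0.573 × 39.97% / 15.18% = 1.5087
β_Yardley = 0.187 × 44.08% / 15.18% = 0.5430
β_Quill = 0.745 × 35.28% / 15.18% = 1.7315
β_Calder = 0.550 × 50.29% / 15.18% = 1.8221
β_Ashcombe = 0.780 × 22.82% / 15.18% = 1.1726
β_P = Σ w_i β_i = 0.21×1.5087 + 0.26×0.5430 + 0.19×1.7315 + 0.17×1.8221 + 0.17×1.1726 = 1.2961
MRP = 13.64% − 5.54% = 8.10%
E(R_P) = R_f + β_P × MRP = 5.54% + 1.2961 × 8.10% = 16.04%

16.04%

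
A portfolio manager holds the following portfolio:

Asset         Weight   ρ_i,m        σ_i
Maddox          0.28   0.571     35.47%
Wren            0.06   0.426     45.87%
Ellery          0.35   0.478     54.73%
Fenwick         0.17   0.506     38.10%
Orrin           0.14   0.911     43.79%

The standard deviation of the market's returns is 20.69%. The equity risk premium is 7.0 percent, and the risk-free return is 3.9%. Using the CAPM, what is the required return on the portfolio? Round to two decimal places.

12.31%

β_Maddox = 0.571 × 35.47% / 20.69% = 0.9789
β_Wren = 0.426 × 45.87% / 20.69% = 0.9444
β_Ellery = 0.478 × 54.73% / 20.69% = 1.2644
β_Fenwick = 0.506 × 38.10% / 20.69% = 0.9318
β_Orrin = 0.911 × 43.79% / 20.69% = 1.9281
β_P = Σ w_i β_i = 0.28×0.9789 + 0.06×0.9444 + 0.35×1.2644 + 0.17×0.9318 + 0.14×1.9281 = 1.2016
E(R_P) = R_f + β_P × MRP = 3.9% + 1.2016 × 7.0% = 12.31%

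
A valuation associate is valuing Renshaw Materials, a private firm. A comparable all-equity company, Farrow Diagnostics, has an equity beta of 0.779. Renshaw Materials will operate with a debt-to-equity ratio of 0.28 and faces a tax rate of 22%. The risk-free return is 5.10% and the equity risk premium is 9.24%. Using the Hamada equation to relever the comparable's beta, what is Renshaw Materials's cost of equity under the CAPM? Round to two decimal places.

13.87%

β_L = β_U × [1 + (1 − t)(D/E)] = 0.779 × [1 + (1 − 0.22) × 0.28]
    = 0.779 × [1 + 0.78 × 0.28] = 0.779 × 1.2184 = 0.9491
E(R) = R_f + β_L × MRP = 5.10% + 0.9491 × 9.24% = 13.87%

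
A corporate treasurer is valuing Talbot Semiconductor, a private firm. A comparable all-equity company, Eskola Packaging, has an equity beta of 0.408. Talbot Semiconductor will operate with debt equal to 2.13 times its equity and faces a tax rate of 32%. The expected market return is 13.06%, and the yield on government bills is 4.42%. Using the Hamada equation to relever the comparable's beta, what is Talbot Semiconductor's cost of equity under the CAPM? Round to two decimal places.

13.05%

β_L = β_U × [1 + (1 − t)(D/E)] = 0.408 × [1 + (1 − 0.32) × 2.13]
    = 0.408 × [1 + 0.68 × 2.13] = 0.408 × 2.4484 = 0.9989
MRP = 13.06% − 4.42% = 8.64%
E(R) = R_f + β_L × MRP = 4.42% + 0.9989 × 8.64% = 13.05%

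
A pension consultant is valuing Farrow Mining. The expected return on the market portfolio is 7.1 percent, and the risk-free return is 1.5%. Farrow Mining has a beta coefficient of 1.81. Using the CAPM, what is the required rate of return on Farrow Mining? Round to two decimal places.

11.64%

Market risk premium = E(R_m) − R_f = 7.1% − 1.5% = 5.60%
E(R) = R_f + β × MRP = 1.5% + 1.81 × 5.6% = 11.64%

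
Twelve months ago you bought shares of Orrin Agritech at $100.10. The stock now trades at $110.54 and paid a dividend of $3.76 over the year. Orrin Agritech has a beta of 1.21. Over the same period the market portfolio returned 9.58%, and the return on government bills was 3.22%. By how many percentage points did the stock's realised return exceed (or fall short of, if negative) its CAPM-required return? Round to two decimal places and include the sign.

Realised HPR = (P1 + D1 − P0) / P0 = (110.54 + 3.76 − 100.10) / 100.10 = 14.20 / 100.10 = 14.1858%
MRP = 9.58% − 3.22% = 6.36%
CAPM required = R_f + β·MRP = 3.22% + 1.21 × 6.36% = 10.9156%
α = realised − required = 14.1858% − 10.9156% = +3.27%

+3.27%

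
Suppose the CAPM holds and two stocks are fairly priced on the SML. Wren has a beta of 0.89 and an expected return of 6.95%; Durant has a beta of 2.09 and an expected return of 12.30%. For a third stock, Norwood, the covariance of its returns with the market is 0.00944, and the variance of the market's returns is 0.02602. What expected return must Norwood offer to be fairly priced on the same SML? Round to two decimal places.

4.60%

MRP = (12.30% − 6.95%) / (2.09 − 0.89) = 4.4583%
R_f = 6.95% − 0.89 × 4.4583% = 2.9821%
β_Norwood = Cov / Var(R_m) = 0.00944 / 0.02602 = 0.3628
E(R_Norwood) = R_f + β × MRP = 2.9821% + 0.3628 × 4.4583% = 4.60%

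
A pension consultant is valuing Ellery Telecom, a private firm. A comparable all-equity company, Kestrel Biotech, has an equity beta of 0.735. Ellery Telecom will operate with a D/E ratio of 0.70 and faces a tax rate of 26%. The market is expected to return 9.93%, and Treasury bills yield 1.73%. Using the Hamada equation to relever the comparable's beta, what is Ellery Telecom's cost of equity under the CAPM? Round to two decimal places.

10.88%

β_L = β_U × [1 + (1 − t)(D/E)] = 0.735 × [1 + (1 − 0.26) × 0.70]
    = 0.735 × [1 + 0.74 × 0.70] = 0.735 × 1.5180 = 1.1157
MRP = 9.93% − 1.73% = 8.20%
E(R) = R_f + β_L × MRP = 1.73% + 1.1157 × 8.20% = 10.88%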